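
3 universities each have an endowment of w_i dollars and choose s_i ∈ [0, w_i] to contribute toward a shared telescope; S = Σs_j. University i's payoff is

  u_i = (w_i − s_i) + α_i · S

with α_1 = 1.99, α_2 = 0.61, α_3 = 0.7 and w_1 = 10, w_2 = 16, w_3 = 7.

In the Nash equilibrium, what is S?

10

∂u_i/∂s_i = α_i − 1, so university i contributes w_i if α_i > 1, else 0.
α_i > 1 for i ∈ {1}; NE contributions (10, 0, 0), S = 10.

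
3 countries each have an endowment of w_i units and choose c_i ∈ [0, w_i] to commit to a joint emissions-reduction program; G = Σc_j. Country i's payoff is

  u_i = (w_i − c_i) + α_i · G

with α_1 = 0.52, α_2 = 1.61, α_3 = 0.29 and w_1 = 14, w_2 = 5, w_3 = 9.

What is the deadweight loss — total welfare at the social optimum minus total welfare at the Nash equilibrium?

∂u_i/∂c_i = α_i − 1, so country i contributes w_i if α_i > 1, else 0.
α_i > 1 for i ∈ {2}; NE contributions (0, 5, 0), G = 5.
W^NE = Σw_i − G^NE + (Σα_i)·G^NE = 28 + 1.42·5 = 35.1.
Planner: ∂(Σu_j)/∂c_i = Σα_j − 1 = 1.42 > 0, so everyone contributes w_i; G^SO = 28, W^SO = 28 + 1.42·28 = 67.76.
Deadweight loss = 32.66.

32.66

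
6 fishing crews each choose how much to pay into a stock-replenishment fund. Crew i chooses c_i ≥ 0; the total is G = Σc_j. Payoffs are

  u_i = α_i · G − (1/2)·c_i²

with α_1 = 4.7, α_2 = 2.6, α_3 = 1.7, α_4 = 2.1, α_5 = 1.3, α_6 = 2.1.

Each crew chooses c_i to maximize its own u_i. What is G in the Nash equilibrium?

14.5

Crew i's FOC: ∂u_i/∂c_i = α_i − c_i = 0, so c_i* = α_i.
NE contributions = (4.7, 2.6, 1.7, 2.1, 1.3, 2.1); G = 14.5.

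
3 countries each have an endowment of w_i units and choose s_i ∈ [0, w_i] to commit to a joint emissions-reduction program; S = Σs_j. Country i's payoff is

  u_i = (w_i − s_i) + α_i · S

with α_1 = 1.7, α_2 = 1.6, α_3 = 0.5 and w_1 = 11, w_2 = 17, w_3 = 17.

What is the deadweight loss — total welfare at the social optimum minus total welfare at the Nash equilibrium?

∂u_i/∂s_i = α_i − 1, so country i contributes w_i if α_i > 1, else 0.
α_i > 1 for i ∈ {1, 2}; NE contributions (11, 17, 0), S = 28.
W^NE = Σw_i − S^NE + (Σα_i)·S^NE = 45 + 2.8·28 = 123.4.
Planner: ∂(Σu_j)/∂s_i = Σα_j − 1 = 2.8 > 0, so everyone contributes w_i; S^SO = 45, W^SO = 45 + 2.8·45 = 171.
Deadweight loss = 47.6.

47.6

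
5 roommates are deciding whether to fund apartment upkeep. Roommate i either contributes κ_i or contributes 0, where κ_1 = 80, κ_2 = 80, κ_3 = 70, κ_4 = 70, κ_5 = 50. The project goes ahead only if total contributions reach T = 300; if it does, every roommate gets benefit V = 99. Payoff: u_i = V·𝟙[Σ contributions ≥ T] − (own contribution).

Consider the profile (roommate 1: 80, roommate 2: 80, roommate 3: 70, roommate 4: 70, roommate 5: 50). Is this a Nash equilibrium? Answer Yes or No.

Total = 350 ≥ 300: provided.
Roommate 1 (pledges 80, payoff 19): dropping to 0 → total 270, payoff 0. No gain.
Roommate 2 (pledges 80, payoff 19): dropping to 0 → total 270, payoff 0. No gain.
Roommate 3 (pledges 70, payoff 29): dropping to 0 → total 280, payoff 0. No gain.
Roommate 4 (pledges 70, payoff 29): dropping to 0 → total 280, payoff 0. No gain.
Roommate 5 (pledges 50, payoff 49): dropping to 0 → total 300, payoff 99. Profitable deviation.

No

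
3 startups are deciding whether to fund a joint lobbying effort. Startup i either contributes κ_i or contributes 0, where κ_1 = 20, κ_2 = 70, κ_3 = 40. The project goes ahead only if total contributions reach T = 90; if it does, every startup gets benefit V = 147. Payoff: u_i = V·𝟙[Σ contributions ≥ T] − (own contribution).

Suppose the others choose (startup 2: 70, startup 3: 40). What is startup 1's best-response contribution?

0

Others' total = 110 ≥ 90; contributing adds cost 20 for no extra benefit.
Best response: 0.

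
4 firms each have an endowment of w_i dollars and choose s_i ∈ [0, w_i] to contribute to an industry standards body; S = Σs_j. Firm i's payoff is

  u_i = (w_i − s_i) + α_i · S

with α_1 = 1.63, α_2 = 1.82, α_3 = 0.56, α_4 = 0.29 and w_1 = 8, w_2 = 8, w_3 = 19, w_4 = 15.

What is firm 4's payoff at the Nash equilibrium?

∂u_i/∂s_i = α_i − 1, so firm i contributes w_i if α_i > 1, else 0.
α_i > 1 for i ∈ {1, 2}; NE contributions (8, 8, 0, 0), S = 16.
u_4 = (15 − 0) + 0.29·16 = 19.64.

19.64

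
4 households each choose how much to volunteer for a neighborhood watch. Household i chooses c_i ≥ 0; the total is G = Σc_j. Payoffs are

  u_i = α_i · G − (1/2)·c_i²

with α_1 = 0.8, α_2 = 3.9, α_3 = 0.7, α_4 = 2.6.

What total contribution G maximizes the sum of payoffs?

32

Planner FOC: ∂(Σu_j)/∂c_i = (Σα_j) − c_i = 0, so c_i^SO = Σα_j = 8 for every i; G^SO = 32.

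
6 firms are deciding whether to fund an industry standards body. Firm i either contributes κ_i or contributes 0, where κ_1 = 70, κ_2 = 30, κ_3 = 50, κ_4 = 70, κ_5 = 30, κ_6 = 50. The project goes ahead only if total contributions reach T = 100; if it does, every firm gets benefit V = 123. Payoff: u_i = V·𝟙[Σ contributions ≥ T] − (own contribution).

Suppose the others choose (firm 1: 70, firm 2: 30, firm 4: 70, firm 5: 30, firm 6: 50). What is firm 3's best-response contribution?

0

Others' total = 250 ≥ 100; contributing adds cost 50 for no extra benefit.
Best response: 0.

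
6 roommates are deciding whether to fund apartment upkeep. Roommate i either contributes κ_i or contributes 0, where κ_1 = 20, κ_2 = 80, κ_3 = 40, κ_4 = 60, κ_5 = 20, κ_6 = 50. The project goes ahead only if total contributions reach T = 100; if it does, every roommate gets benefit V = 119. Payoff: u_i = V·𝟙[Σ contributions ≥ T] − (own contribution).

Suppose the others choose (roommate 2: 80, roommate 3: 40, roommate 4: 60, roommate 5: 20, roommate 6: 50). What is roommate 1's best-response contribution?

0

Others' total = 250 ≥ 100; contributing adds cost 20 for no extra benefit.
Best response: 0.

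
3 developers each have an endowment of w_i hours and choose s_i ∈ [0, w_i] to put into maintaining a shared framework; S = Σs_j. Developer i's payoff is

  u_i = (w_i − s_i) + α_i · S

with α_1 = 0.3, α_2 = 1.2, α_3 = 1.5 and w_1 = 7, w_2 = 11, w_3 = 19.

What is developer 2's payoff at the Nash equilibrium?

∂u_i/∂s_i = α_i − 1, so developer i contributes w_i if α_i > 1, else 0.
α_i > 1 for i ∈ {2, 3}; NE contributions (0, 11, 19), S = 30.
u_2 = (11 − 11) + 1.2·30 = 36.

36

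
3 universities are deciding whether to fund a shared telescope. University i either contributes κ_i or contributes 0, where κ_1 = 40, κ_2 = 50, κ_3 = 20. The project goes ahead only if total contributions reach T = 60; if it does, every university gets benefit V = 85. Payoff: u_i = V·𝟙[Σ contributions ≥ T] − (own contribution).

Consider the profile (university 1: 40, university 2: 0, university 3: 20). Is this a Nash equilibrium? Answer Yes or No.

Total = 60 ≥ 60: provided.
University 1 (pledges 40, payoff 45): dropping to 0 → total 20, payoff 0. No gain.
University 2 (pledges 0, payoff 85): pledging 50 → total 110, payoff 35. No gain.
University 3 (pledges 20, payoff 65): dropping to 0 → total 40, payoff 0. No gain.

Yes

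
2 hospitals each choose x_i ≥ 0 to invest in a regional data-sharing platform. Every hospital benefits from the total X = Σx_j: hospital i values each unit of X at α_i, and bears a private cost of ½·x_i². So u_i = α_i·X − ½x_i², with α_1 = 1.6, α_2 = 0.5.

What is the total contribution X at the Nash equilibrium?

2.1

Hospital i's FOC: ∂u_i/∂x_i = α_i − x_i = 0, so x_i* = α_i.
NE contributions = (1.6, 0.5); X = 2.1.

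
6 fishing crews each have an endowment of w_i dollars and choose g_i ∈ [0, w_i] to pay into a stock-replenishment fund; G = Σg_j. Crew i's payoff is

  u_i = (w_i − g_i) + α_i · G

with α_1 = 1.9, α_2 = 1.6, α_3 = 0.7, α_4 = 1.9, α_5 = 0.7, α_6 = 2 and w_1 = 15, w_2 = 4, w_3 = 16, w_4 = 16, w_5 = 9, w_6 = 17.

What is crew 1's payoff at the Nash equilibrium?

∂u_i/∂g_i = α_i − 1, so crew i contributes w_i if α_i > 1, else 0.
α_i > 1 for i ∈ {1, 2, 4, 6}; NE contributions (15, 4, 0, 16, 0, 17), G = 52.
u_1 = (15 − 15) + 1.9·52 = 98.8.

98.8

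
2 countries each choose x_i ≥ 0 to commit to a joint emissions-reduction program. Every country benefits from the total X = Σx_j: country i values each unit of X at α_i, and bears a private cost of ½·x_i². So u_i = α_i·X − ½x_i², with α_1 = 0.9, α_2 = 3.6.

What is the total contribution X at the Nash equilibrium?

Country i's FOC: ∂u_i/∂x_i = α_i − x_i = 0, so x_i* = α_i.
NE contributions = (0.9, 3.6); X = 4.5.

4.5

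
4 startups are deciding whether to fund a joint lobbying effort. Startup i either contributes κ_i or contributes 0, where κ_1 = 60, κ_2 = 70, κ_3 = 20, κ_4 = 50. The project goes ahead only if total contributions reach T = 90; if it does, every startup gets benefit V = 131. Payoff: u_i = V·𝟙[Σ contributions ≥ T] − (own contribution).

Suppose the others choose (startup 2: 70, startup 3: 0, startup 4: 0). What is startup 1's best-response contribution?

Others' total = 70. Contributing 60 brings total to 130 ≥ 90: gain V − κ_1 = 71.
Best response: 60.

60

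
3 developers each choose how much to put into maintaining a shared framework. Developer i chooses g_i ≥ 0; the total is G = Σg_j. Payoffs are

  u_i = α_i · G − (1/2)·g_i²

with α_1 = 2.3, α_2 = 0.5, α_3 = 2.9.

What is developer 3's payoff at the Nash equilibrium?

Developer i's FOC: ∂u_i/∂g_i = α_i − g_i = 0, so g_i* = α_i.
NE contributions = (2.3, 0.5, 2.9); G = 5.7.
u_3 = α_3·G − ½·(g_3)² = 2.9·5.7 − ½·2.9² = 12.325.

12.325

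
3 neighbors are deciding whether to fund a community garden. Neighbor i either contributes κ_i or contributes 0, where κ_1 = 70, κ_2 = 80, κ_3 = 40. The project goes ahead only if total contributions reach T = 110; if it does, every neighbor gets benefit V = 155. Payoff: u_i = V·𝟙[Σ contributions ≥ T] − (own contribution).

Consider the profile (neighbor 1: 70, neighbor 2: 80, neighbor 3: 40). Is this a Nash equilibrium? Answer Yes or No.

No

Total = 190 ≥ 110: provided.
Neighbor 1 (pledges 70, payoff 85): dropping to 0 → total 120, payoff 155. Profitable deviation.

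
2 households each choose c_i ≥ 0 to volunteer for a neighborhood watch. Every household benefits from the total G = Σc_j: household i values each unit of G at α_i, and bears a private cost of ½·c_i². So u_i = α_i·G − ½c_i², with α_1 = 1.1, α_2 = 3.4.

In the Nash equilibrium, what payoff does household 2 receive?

9.52

Household i's FOC: ∂u_i/∂c_i = α_i − c_i = 0, so c_i* = α_i.
NE contributions = (1.1, 3.4); G = 4.5.
u_2 = α_2·G − ½·(c_2)² = 3.4·4.5 − ½·3.4² = 9.52.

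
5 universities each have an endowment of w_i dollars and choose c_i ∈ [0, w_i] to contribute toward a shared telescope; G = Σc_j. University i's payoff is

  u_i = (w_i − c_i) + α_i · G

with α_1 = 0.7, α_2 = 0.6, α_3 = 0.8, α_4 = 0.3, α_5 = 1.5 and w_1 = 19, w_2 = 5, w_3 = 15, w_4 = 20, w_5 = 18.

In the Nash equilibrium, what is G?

18

∂u_i/∂c_i = α_i − 1, so university i contributes w_i if α_i > 1, else 0.
α_i > 1 for i ∈ {5}; NE contributions (0, 0, 0, 0, 18), G = 18.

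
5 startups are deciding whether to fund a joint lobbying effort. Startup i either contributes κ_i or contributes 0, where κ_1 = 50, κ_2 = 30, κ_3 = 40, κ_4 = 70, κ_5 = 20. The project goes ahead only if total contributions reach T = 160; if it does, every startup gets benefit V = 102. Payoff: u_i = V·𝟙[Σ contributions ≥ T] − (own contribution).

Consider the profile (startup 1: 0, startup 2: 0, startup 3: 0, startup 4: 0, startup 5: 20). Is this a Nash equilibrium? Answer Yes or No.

No

Total = 20 < 160: not provided.
Startup 1 (pledges 0, payoff 0): pledging 50 → total 70, payoff -50. No gain.
Startup 2 (pledges 0, payoff 0): pledging 30 → total 50, payoff -30. No gain.
Startup 3 (pledges 0, payoff 0): pledging 40 → total 60, payoff -40. No gain.
Startup 4 (pledges 0, payoff 0): pledging 70 → total 90, payoff -70. No gain.
Startup 5 (pledges 20, payoff -20): dropping to 0 → total 0, payoff 0. Profitable deviation.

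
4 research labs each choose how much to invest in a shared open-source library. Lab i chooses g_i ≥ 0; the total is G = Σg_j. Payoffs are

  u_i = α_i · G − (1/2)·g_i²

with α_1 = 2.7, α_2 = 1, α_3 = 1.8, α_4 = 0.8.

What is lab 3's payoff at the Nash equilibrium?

Lab i's FOC: ∂u_i/∂g_i = α_i − g_i = 0, so g_i* = α_i.
NE contributions = (2.7, 1, 1.8, 0.8); G = 6.3.
u_3 = α_3·G − ½·(g_3)² = 1.8·6.3 − ½·1.8² = 9.72.

9.72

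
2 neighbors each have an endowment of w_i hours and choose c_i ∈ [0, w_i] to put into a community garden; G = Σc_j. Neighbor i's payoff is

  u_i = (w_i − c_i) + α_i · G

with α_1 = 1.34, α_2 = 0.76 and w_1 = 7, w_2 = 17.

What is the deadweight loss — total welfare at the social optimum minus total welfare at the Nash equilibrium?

18.7

∂u_i/∂c_i = α_i − 1, so neighbor i contributes w_i if α_i > 1, else 0.
α_i > 1 for i ∈ {1}; NE contributions (7, 0), G = 7.
W^NE = Σw_i − G^NE + (Σα_i)·G^NE = 24 + 1.1·7 = 31.7.
Planner: ∂(Σu_j)/∂c_i = Σα_j − 1 = 1.1 > 0, so everyone contributes w_i; G^SO = 24, W^SO = 24 + 1.1·24 = 50.4.
Deadweight loss = 18.7.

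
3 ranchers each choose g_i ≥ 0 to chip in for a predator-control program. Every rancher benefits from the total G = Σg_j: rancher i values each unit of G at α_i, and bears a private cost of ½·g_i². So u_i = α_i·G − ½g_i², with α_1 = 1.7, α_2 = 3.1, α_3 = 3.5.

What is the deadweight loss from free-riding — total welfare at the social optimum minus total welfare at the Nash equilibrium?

46.82

Rancher i's FOC: ∂u_i/∂g_i = α_i − g_i = 0, so g_i* = α_i.
NE contributions = (1.7, 3.1, 3.5); G = 8.3.
W^NE = (Σα)·G − ½Σα_i² = 8.3² − ½·24.75 = 56.515.
Planner sets g_i = Σα_j = 8.3 for every i, so G^SO = 3·8.3 = 24.9.
W^SO = (Σα)·G^SO − ½·3·(Σα)² = (3/2)·8.3² = 103.335.
Deadweight loss = W^SO − W^NE = 46.82.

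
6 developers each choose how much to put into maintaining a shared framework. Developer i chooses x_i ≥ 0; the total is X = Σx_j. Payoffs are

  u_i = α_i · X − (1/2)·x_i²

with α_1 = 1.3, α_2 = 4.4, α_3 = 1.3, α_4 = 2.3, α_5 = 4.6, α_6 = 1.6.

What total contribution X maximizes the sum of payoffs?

Planner FOC: ∂(Σu_j)/∂x_i = (Σα_j) − x_i = 0, so x_i^SO = Σα_j = 15.5 for every i; X^SO = 93.

93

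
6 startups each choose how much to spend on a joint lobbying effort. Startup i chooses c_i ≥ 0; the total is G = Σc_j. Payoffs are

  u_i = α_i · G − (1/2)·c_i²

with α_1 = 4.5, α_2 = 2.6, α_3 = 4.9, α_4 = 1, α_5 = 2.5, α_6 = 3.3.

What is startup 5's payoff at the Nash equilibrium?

Startup i's FOC: ∂u_i/∂c_i = α_i − c_i = 0, so c_i* = α_i.
NE contributions = (4.5, 2.6, 4.9, 1, 2.5, 3.3); G = 18.8.
u_5 = α_5·G − ½·(c_5)² = 2.5·18.8 − ½·2.5² = 43.875.

43.875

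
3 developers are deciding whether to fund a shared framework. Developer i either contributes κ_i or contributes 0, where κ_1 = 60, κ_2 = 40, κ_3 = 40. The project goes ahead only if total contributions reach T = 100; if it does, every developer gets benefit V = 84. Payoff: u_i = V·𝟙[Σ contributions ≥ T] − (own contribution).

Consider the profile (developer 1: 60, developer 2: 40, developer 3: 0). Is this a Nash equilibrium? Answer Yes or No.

Total = 100 ≥ 100: provided.
Developer 1 (pledges 60, payoff 24): dropping to 0 → total 40, payoff 0. No gain.
Developer 2 (pledges 40, payoff 44): dropping to 0 → total 60, payoff 0. No gain.
Developer 3 (pledges 0, payoff 84): pledging 40 → total 140, payoff 44. No gain.

Yes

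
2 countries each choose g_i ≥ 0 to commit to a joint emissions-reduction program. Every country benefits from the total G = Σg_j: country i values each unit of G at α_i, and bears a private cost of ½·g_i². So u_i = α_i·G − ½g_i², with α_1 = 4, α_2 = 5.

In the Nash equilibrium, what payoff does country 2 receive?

Country i's FOC: ∂u_i/∂g_i = α_i − g_i = 0, so g_i* = α_i.
NE contributions = (4, 5); G = 9.
u_2 = α_2·G − ½·(g_2)² = 5·9 − ½·5² = 32.5.

32.5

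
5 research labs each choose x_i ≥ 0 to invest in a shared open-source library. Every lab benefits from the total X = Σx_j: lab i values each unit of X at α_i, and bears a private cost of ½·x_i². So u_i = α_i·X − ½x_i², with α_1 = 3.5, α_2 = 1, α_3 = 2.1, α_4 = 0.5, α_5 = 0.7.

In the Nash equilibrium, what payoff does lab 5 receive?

5.215

Lab i's FOC: ∂u_i/∂x_i = α_i − x_i = 0, so x_i* = α_i.
NE contributions = (3.5, 1, 2.1, 0.5, 0.7); X = 7.8.
u_5 = α_5·X − ½·(x_5)² = 0.7·7.8 − ½·0.7² = 5.215.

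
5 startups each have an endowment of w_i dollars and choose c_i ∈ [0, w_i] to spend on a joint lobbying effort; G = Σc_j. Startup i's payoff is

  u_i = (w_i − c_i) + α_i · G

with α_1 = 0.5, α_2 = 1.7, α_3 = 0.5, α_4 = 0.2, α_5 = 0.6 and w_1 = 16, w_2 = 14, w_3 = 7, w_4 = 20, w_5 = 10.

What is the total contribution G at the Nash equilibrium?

∂u_i/∂c_i = α_i − 1, so startup i contributes w_i if α_i > 1, else 0.
α_i > 1 for i ∈ {2}; NE contributions (0, 14, 0, 0, 0), G = 14.

14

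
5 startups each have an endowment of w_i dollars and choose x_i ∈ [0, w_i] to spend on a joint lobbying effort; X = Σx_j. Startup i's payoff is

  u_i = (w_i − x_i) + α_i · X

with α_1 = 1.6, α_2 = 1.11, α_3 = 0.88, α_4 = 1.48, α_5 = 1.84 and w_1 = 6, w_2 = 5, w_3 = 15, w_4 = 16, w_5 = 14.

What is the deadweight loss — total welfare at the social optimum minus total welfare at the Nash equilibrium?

88.65

∂u_i/∂x_i = α_i − 1, so startup i contributes w_i if α_i > 1, else 0.
α_i > 1 for i ∈ {1, 2, 4, 5}; NE contributions (6, 5, 0, 16, 14), X = 41.
W^NE = Σw_i − X^NE + (Σα_i)·X^NE = 56 + 5.91·41 = 298.31.
Planner: ∂(Σu_j)/∂x_i = Σα_j − 1 = 5.91 > 0, so everyone contributes w_i; X^SO = 56, W^SO = 56 + 5.91·56 = 386.96.
Deadweight loss = 88.65.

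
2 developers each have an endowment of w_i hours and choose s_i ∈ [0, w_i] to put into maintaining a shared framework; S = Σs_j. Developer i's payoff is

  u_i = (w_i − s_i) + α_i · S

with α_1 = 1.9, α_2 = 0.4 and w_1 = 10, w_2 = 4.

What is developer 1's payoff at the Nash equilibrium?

19

∂u_i/∂s_i = α_i − 1, so developer i contributes w_i if α_i > 1, else 0.
α_i > 1 for i ∈ {1}; NE contributions (10, 0), S = 10.
u_1 = (10 − 10) + 1.9·10 = 19.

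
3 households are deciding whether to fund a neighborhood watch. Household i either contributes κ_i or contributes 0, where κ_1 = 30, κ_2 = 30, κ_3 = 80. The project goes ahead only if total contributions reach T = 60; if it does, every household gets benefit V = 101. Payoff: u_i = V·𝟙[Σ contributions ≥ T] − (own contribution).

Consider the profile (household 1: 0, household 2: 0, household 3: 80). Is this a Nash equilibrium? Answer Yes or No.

Yes

Total = 80 ≥ 60: provided.
Household 1 (pledges 0, payoff 101): pledging 30 → total 110, payoff 71. No gain.
Household 2 (pledges 0, payoff 101): pledging 30 → total 110, payoff 71. No gain.
Household 3 (pledges 80, payoff 21): dropping to 0 → total 0, payoff 0. No gain.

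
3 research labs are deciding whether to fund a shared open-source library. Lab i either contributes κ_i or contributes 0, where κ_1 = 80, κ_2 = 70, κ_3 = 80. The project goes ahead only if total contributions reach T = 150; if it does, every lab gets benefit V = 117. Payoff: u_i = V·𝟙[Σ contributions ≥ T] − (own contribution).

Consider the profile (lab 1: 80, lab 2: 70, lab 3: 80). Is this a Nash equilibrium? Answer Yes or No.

No

Total = 230 ≥ 150: provided.
Lab 1 (pledges 80, payoff 37): dropping to 0 → total 150, payoff 117. Profitable deviation.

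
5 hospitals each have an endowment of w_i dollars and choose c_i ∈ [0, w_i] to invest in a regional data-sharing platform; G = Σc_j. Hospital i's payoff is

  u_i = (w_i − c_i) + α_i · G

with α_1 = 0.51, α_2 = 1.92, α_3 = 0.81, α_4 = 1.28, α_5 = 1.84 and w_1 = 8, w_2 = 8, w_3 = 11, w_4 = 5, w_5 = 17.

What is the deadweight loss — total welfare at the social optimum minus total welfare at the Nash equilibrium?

101.84

∂u_i/∂c_i = α_i − 1, so hospital i contributes w_i if α_i > 1, else 0.
α_i > 1 for i ∈ {2, 4, 5}; NE contributions (0, 8, 0, 5, 17), G = 30.
W^NE = Σw_i − G^NE + (Σα_i)·G^NE = 49 + 5.36·30 = 209.8.
Planner: ∂(Σu_j)/∂c_i = Σα_j − 1 = 5.36 > 0, so everyone contributes w_i; G^SO = 49, W^SO = 49 + 5.36·49 = 311.64.
Deadweight loss = 101.84.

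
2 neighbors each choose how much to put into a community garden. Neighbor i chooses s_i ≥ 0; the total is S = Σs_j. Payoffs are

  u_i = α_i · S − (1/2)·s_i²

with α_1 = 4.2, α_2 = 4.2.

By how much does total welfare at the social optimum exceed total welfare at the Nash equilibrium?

Neighbor i's FOC: ∂u_i/∂s_i = α_i − s_i = 0, so s_i* = α_i.
NE contributions = (4.2, 4.2); S = 8.4.
W^NE = (Σα)·S − ½Σα_i² = 8.4² − ½·35.28 = 52.92.
Planner sets s_i = Σα_j = 8.4 for every i, so S^SO = 2·8.4 = 16.8.
W^SO = (Σα)·S^SO − ½·2·(Σα)² = (2/2)·8.4² = 70.56.
Deadweight loss = W^SO − W^NE = 17.64.

17.64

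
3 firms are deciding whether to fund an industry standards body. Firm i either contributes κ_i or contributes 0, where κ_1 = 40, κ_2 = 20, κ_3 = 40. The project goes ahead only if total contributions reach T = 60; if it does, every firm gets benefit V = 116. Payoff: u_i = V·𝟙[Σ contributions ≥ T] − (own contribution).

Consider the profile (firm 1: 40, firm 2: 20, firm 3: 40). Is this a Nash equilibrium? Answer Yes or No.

Total = 100 ≥ 60: provided.
Firm 1 (pledges 40, payoff 76): dropping to 0 → total 60, payoff 116. Profitable deviation.

No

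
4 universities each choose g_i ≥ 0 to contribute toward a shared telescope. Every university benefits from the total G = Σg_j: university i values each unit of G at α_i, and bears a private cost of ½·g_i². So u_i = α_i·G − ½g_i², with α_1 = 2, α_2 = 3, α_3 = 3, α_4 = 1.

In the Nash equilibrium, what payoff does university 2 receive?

22.5

University i's FOC: ∂u_i/∂g_i = α_i − g_i = 0, so g_i* = α_i.
NE contributions = (2, 3, 3, 1); G = 9.
u_2 = α_2·G − ½·(g_2)² = 3·9 − ½·3² = 22.5.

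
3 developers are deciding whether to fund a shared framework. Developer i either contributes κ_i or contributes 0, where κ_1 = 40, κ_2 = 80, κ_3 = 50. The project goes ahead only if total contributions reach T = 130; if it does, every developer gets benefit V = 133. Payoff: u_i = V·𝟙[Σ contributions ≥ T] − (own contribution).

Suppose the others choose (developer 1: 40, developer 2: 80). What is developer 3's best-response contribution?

Others' total = 120. Contributing 50 brings total to 170 ≥ 130: gain V − κ_3 = 83.
Best response: 50.

50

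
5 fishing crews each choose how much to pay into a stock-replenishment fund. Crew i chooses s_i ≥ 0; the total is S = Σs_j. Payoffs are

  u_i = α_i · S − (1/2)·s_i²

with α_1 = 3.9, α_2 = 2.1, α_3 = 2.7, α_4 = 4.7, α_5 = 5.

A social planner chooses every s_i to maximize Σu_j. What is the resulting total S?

92

Planner FOC: ∂(Σu_j)/∂s_i = (Σα_j) − s_i = 0, so s_i^SO = Σα_j = 18.4 for every i; S^SO = 92.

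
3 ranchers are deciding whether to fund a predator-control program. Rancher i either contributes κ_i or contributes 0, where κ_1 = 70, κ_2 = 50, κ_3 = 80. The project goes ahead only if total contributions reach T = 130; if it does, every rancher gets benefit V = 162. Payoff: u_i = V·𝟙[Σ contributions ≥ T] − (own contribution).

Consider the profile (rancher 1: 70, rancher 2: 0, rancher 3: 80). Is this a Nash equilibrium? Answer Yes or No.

Yes

Total = 150 ≥ 130: provided.
Rancher 1 (pledges 70, payoff 92): dropping to 0 → total 80, payoff 0. No gain.
Rancher 2 (pledges 0, payoff 162): pledging 50 → total 200, payoff 112. No gain.
Rancher 3 (pledges 80, payoff 82): dropping to 0 → total 70, payoff 0. No gain.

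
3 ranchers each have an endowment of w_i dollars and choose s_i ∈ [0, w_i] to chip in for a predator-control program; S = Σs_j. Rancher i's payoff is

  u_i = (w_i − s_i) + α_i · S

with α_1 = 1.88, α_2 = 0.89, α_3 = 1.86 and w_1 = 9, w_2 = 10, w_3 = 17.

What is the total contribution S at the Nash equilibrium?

26

∂u_i/∂s_i = α_i − 1, so rancher i contributes w_i if α_i > 1, else 0.
α_i > 1 for i ∈ {1, 3}; NE contributions (9, 0, 17), S = 26.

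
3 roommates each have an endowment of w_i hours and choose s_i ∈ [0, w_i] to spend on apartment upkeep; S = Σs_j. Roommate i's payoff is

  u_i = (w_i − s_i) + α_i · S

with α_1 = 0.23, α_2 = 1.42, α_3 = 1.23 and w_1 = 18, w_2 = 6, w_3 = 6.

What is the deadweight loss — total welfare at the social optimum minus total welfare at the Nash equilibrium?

∂u_i/∂s_i = α_i − 1, so roommate i contributes w_i if α_i > 1, else 0.
α_i > 1 for i ∈ {2, 3}; NE contributions (0, 6, 6), S = 12.
W^NE = Σw_i − S^NE + (Σα_i)·S^NE = 30 + 1.88·12 = 52.56.
Planner: ∂(Σu_j)/∂s_i = Σα_j − 1 = 1.88 > 0, so everyone contributes w_i; S^SO = 30, W^SO = 30 + 1.88·30 = 86.4.
Deadweight loss = 33.84.

33.84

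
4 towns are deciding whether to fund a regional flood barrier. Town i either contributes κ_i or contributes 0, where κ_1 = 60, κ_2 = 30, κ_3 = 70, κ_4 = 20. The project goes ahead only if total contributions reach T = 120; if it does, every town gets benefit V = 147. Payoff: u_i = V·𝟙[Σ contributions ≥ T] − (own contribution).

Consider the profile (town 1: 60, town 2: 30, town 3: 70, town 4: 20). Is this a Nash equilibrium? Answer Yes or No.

Total = 180 ≥ 120: provided.
Town 1 (pledges 60, payoff 87): dropping to 0 → total 120, payoff 147. Profitable deviation.

No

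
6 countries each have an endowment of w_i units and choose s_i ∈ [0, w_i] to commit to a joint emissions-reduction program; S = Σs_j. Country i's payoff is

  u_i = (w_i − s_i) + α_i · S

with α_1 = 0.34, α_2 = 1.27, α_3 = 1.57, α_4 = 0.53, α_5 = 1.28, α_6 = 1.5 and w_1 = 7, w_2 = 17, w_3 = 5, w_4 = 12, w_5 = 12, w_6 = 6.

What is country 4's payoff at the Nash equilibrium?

33.2

∂u_i/∂s_i = α_i − 1, so country i contributes w_i if α_i > 1, else 0.
α_i > 1 for i ∈ {2, 3, 5, 6}; NE contributions (0, 17, 5, 0, 12, 6), S = 40.
u_4 = (12 − 0) + 0.53·40 = 33.2.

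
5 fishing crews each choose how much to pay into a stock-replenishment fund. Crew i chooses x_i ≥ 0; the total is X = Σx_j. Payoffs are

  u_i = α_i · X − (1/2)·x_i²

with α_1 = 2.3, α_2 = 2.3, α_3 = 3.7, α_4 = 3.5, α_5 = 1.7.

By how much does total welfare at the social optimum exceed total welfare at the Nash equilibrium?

293.08

Crew i's FOC: ∂u_i/∂x_i = α_i − x_i = 0, so x_i* = α_i.
NE contributions = (2.3, 2.3, 3.7, 3.5, 1.7); X = 13.5.
W^NE = (Σα)·X − ½Σα_i² = 13.5² − ½·39.41 = 162.545.
Planner sets x_i = Σα_j = 13.5 for every i, so X^SO = 5·13.5 = 67.5.
W^SO = (Σα)·X^SO − ½·5·(Σα)² = (5/2)·13.5² = 455.625.
Deadweight loss = W^SO − W^NE = 293.08.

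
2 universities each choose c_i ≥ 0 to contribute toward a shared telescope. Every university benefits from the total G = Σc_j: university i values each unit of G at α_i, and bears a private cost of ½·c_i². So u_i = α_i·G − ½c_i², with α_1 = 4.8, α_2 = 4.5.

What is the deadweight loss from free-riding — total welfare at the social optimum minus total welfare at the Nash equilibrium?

21.645

University i's FOC: ∂u_i/∂c_i = α_i − c_i = 0, so c_i* = α_i.
NE contributions = (4.8, 4.5); G = 9.3.
W^NE = (Σα)·G − ½Σα_i² = 9.3² − ½·43.29 = 64.845.
Planner sets c_i = Σα_j = 9.3 for every i, so G^SO = 2·9.3 = 18.6.
W^SO = (Σα)·G^SO − ½·2·(Σα)² = (2/2)·9.3² = 86.49.
Deadweight loss = W^SO − W^NE = 21.645.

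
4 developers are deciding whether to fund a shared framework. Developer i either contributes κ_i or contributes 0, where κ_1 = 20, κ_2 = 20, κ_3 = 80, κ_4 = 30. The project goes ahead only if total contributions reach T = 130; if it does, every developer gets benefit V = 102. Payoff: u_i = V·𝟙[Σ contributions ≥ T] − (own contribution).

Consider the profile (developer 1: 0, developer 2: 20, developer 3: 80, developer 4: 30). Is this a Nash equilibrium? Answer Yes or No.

Yes

Total = 130 ≥ 130: provided.
Developer 1 (pledges 0, payoff 102): pledging 20 → total 150, payoff 82. No gain.
Developer 2 (pledges 20, payoff 82): dropping to 0 → total 110, payoff 0. No gain.
Developer 3 (pledges 80, payoff 22): dropping to 0 → total 50, payoff 0. No gain.
Developer 4 (pledges 30, payoff 72): dropping to 0 → total 100, payoff 0. No gain.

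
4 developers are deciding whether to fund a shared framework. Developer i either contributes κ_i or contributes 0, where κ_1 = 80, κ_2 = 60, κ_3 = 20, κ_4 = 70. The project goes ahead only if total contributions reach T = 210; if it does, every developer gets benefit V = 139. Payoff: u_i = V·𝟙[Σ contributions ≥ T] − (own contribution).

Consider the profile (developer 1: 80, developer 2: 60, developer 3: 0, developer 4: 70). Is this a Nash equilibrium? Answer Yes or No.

Yes

Total = 210 ≥ 210: provided.
Developer 1 (pledges 80, payoff 59): dropping to 0 → total 130, payoff 0. No gain.
Developer 2 (pledges 60, payoff 79): dropping to 0 → total 150, payoff 0. No gain.
Developer 3 (pledges 0, payoff 139): pledging 20 → total 230, payoff 119. No gain.
Developer 4 (pledges 70, payoff 69): dropping to 0 → total 140, payoff 0. No gain.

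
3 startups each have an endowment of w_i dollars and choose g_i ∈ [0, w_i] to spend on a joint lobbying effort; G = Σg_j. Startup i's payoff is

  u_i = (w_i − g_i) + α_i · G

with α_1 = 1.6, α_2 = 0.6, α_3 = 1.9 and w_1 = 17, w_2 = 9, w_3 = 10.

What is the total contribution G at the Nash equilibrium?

∂u_i/∂g_i = α_i − 1, so startup i contributes w_i if α_i > 1, else 0.
α_i > 1 for i ∈ {1, 3}; NE contributions (17, 0, 10), G = 27.

27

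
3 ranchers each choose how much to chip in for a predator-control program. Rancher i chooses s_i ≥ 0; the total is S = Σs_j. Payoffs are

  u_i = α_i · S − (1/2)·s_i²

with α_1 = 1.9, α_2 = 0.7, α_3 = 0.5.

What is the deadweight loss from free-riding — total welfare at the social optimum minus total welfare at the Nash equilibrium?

6.98

Rancher i's FOC: ∂u_i/∂s_i = α_i − s_i = 0, so s_i* = α_i.
NE contributions = (1.9, 0.7, 0.5); S = 3.1.
W^NE = (Σα)·S − ½Σα_i² = 3.1² − ½·4.35 = 7.435.
Planner sets s_i = Σα_j = 3.1 for every i, so S^SO = 3·3.1 = 9.3.
W^SO = (Σα)·S^SO − ½·3·(Σα)² = (3/2)·3.1² = 14.415.
Deadweight loss = W^SO − W^NE = 6.98.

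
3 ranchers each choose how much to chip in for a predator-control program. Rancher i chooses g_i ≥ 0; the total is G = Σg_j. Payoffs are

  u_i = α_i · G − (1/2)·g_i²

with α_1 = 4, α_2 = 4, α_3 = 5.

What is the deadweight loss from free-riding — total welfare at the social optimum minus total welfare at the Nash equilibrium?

113

Rancher i's FOC: ∂u_i/∂g_i = α_i − g_i = 0, so g_i* = α_i.
NE contributions = (4, 4, 5); G = 13.
W^NE = (Σα)·G − ½Σα_i² = 13² − ½·57 = 140.5.
Planner sets g_i = Σα_j = 13 for every i, so G^SO = 3·13 = 39.
W^SO = (Σα)·G^SO − ½·3·(Σα)² = (3/2)·13² = 253.5.
Deadweight loss = W^SO − W^NE = 113.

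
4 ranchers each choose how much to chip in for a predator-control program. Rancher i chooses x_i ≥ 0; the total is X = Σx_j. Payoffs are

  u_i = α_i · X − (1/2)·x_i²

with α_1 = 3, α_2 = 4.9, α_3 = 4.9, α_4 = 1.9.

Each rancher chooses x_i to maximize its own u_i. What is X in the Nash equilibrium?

14.7

Rancher i's FOC: ∂u_i/∂x_i = α_i − x_i = 0, so x_i* = α_i.
NE contributions = (3, 4.9, 4.9, 1.9); X = 14.7.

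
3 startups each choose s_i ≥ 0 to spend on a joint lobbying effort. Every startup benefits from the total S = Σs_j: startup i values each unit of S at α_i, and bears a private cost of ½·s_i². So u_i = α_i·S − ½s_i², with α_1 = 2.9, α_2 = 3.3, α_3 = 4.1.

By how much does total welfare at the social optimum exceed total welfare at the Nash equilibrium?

Startup i's FOC: ∂u_i/∂s_i = α_i − s_i = 0, so s_i* = α_i.
NE contributions = (2.9, 3.3, 4.1); S = 10.3.
W^NE = (Σα)·S − ½Σα_i² = 10.3² − ½·36.11 = 88.035.
Planner sets s_i = Σα_j = 10.3 for every i, so S^SO = 3·10.3 = 30.9.
W^SO = (Σα)·S^SO − ½·3·(Σα)² = (3/2)·10.3² = 159.135.
Deadweight loss = W^SO − W^NE = 71.1.

71.1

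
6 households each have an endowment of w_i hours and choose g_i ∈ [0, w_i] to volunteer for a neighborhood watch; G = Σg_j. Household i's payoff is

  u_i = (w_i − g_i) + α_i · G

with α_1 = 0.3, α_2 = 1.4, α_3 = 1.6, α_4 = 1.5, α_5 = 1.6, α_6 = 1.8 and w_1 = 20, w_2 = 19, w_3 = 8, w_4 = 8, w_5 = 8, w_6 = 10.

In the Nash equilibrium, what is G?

53

∂u_i/∂g_i = α_i − 1, so household i contributes w_i if α_i > 1, else 0.
α_i > 1 for i ∈ {2, 3, 4, 5, 6}; NE contributions (0, 19, 8, 8, 8, 10), G = 53.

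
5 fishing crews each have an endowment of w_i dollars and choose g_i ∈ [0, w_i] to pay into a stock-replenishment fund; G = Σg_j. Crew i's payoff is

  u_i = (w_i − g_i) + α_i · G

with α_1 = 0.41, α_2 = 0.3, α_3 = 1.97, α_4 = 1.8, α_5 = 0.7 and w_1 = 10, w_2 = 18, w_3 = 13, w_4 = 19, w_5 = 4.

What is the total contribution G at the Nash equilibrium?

∂u_i/∂g_i = α_i − 1, so crew i contributes w_i if α_i > 1, else 0.
α_i > 1 for i ∈ {3, 4}; NE contributions (0, 0, 13, 19, 0), G = 32.

32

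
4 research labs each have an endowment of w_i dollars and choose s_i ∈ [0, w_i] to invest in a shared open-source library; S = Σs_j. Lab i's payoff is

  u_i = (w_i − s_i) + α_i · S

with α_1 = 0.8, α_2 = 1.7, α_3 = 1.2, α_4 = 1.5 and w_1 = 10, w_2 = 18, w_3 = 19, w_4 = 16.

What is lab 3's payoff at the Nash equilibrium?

∂u_i/∂s_i = α_i − 1, so lab i contributes w_i if α_i > 1, else 0.
α_i > 1 for i ∈ {2, 3, 4}; NE contributions (0, 18, 19, 16), S = 53.
u_3 = (19 − 19) + 1.2·53 = 63.6.

63.6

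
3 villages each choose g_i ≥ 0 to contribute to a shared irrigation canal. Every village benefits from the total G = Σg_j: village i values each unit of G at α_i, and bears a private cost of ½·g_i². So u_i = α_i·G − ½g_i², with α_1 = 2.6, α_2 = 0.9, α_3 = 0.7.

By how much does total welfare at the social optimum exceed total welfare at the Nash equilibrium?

Village i's FOC: ∂u_i/∂g_i = α_i − g_i = 0, so g_i* = α_i.
NE contributions = (2.6, 0.9, 0.7); G = 4.2.
W^NE = (Σα)·G − ½Σα_i² = 4.2² − ½·8.06 = 13.61.
Planner sets g_i = Σα_j = 4.2 for every i, so G^SO = 3·4.2 = 12.6.
W^SO = (Σα)·G^SO − ½·3·(Σα)² = (3/2)·4.2² = 26.46.
Deadweight loss = W^SO − W^NE = 12.85.

12.85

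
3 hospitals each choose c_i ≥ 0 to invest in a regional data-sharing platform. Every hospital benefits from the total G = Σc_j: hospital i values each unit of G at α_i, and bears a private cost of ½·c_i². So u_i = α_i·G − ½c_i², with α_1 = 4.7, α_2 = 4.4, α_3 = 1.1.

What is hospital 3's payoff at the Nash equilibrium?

Hospital i's FOC: ∂u_i/∂c_i = α_i − c_i = 0, so c_i* = α_i.
NE contributions = (4.7, 4.4, 1.1); G = 10.2.
u_3 = α_3·G − ½·(c_3)² = 1.1·10.2 − ½·1.1² = 10.615.

10.615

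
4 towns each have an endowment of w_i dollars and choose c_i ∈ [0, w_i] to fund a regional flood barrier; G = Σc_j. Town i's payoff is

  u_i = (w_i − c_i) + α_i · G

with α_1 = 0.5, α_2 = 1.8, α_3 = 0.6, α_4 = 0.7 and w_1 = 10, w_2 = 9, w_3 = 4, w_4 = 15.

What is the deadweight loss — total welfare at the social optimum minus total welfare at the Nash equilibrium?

∂u_i/∂c_i = α_i − 1, so town i contributes w_i if α_i > 1, else 0.
α_i > 1 for i ∈ {2}; NE contributions (0, 9, 0, 0), G = 9.
W^NE = Σw_i − G^NE + (Σα_i)·G^NE = 38 + 2.6·9 = 61.4.
Planner: ∂(Σu_j)/∂c_i = Σα_j − 1 = 2.6 > 0, so everyone contributes w_i; G^SO = 38, W^SO = 38 + 2.6·38 = 136.8.
Deadweight loss = 75.4.

75.4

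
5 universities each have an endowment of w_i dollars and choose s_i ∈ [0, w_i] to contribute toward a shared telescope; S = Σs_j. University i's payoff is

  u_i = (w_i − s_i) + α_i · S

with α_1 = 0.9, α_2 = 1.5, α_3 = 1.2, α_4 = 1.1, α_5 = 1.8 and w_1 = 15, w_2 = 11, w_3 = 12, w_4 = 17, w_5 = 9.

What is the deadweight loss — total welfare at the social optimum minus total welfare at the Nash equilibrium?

∂u_i/∂s_i = α_i − 1, so university i contributes w_i if α_i > 1, else 0.
α_i > 1 for i ∈ {2, 3, 4, 5}; NE contributions (0, 11, 12, 17, 9), S = 49.
W^NE = Σw_i − S^NE + (Σα_i)·S^NE = 64 + 5.5·49 = 333.5.
Planner: ∂(Σu_j)/∂s_i = Σα_j − 1 = 5.5 > 0, so everyone contributes w_i; S^SO = 64, W^SO = 64 + 5.5·64 = 416.
Deadweight loss = 82.5.

82.5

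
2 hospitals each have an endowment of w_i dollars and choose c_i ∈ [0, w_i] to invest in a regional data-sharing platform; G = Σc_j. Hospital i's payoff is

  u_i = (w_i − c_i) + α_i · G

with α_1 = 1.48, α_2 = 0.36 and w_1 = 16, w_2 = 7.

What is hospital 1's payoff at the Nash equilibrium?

23.68

∂u_i/∂c_i = α_i − 1, so hospital i contributes w_i if α_i > 1, else 0.
α_i > 1 for i ∈ {1}; NE contributions (16, 0), G = 16.
u_1 = (16 − 16) + 1.48·16 = 23.68.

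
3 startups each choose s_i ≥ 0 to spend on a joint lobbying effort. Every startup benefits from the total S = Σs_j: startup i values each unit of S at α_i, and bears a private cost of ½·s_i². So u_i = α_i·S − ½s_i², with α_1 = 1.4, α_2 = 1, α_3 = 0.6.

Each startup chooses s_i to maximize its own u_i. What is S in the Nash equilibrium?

Startup i's FOC: ∂u_i/∂s_i = α_i − s_i = 0, so s_i* = α_i.
NE contributions = (1.4, 1, 0.6); S = 3.

3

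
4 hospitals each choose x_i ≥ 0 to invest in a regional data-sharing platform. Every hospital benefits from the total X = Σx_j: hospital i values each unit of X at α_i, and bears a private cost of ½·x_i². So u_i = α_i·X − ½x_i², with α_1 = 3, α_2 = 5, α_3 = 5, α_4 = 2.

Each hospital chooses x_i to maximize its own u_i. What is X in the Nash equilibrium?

Hospital i's FOC: ∂u_i/∂x_i = α_i − x_i = 0, so x_i* = α_i.
NE contributions = (3, 5, 5, 2); X = 15.

15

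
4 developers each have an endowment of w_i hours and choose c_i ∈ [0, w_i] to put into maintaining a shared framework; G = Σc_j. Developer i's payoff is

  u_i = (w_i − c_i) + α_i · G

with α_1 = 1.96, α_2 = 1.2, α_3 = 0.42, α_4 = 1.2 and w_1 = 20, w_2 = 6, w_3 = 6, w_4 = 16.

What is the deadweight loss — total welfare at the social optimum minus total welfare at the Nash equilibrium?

∂u_i/∂c_i = α_i − 1, so developer i contributes w_i if α_i > 1, else 0.
α_i > 1 for i ∈ {1, 2, 4}; NE contributions (20, 6, 0, 16), G = 42.
W^NE = Σw_i − G^NE + (Σα_i)·G^NE = 48 + 3.78·42 = 206.76.
Planner: ∂(Σu_j)/∂c_i = Σα_j − 1 = 3.78 > 0, so everyone contributes w_i; G^SO = 48, W^SO = 48 + 3.78·48 = 229.44.
Deadweight loss = 22.68.

22.68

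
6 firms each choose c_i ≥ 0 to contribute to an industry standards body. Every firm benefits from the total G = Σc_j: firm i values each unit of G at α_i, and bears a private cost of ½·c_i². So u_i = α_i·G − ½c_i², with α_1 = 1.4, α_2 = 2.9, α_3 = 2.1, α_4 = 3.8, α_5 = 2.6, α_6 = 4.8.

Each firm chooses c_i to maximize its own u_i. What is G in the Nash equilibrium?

Firm i's FOC: ∂u_i/∂c_i = α_i − c_i = 0, so c_i* = α_i.
NE contributions = (1.4, 2.9, 2.1, 3.8, 2.6, 4.8); G = 17.6.

17.6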